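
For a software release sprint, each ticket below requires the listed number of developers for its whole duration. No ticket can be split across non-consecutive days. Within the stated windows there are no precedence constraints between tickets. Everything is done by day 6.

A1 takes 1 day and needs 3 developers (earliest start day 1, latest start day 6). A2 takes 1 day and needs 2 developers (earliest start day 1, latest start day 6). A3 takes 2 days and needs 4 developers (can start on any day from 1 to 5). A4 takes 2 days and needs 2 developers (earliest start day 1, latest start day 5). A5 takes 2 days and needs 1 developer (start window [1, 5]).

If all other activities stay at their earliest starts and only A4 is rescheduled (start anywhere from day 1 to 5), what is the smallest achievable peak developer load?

10

A4@1: d1:12  d2:7  d3:0  d4:0  d5:0  d6:0 → peak 12
A4@2: d1:10  d2:7  d3:2  d4:0  d5:0  d6:0 → peak 10
A4@3: d1:10  d2:5  d3:2  d4:2  d5:0  d6:0 → peak 10
A4@4: d1:10  d2:5  d3:0  d4:2  d5:2  d6:0 → peak 10
A4@5: d1:10  d2:5  d3:0  d4:0  d5:2  d6:2 → peak 10
Best is A4@2, peak 10.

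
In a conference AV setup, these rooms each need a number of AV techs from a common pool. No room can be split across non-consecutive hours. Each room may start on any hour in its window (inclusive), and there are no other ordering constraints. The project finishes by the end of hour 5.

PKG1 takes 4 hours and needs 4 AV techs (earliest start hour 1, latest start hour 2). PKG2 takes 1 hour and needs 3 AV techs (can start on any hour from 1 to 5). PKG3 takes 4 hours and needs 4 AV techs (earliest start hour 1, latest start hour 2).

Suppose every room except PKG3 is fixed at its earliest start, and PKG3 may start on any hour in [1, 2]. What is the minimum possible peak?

PKG3@1: h1:11  h2:8  h3:8  h4:8  h5:0 → peak 11
PKG3@2: h1:7  h2:8  h3:8  h4:8  h5:4 → peak 8
Best is PKG3@2, peak 8.

8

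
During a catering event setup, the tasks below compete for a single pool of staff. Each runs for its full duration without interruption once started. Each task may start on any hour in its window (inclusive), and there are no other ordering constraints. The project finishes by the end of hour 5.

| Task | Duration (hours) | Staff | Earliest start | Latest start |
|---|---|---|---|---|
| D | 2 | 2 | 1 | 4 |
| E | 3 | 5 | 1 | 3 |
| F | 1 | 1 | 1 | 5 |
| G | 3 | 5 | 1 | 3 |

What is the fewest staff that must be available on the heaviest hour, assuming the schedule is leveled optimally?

Early-start (D@1, E@1, F@1, G@1) gives peak 13: h1:13  h2:12  h3:10  h4:0  h5:0.
Shift G→3.
Schedule D@1, E@1, F@1, G@3: h1:8  h2:7  h3:10  h4:5  h5:5 — peak 10.

10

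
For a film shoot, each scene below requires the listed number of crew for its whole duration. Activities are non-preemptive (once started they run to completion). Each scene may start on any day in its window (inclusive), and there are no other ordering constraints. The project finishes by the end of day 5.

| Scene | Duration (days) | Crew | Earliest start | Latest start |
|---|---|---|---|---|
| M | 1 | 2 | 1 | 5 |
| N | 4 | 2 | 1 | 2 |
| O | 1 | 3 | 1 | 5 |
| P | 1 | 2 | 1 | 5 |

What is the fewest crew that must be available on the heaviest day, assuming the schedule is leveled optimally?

Early-start (M@1, N@1, O@1, P@1) gives peak 9: d1:9  d2:2  d3:2  d4:2  d5:0.
Shift O→5, P→2.
Schedule M@1, N@1, O@5, P@2: d1:4  d2:4  d3:2  d4:2  d5:3 — peak 4.

4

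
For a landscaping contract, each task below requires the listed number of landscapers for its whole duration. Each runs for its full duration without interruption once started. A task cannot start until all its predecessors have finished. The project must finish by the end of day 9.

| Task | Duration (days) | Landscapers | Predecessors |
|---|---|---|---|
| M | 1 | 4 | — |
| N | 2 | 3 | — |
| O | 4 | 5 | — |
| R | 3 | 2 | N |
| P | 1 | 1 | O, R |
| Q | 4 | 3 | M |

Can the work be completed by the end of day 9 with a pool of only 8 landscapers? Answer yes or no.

yes

Schedule M@1, N@1, O@2, R@3, P@6, Q@6: d1:7  d2:8  d3:7  d4:7  d5:7  d6:4  d7:3  d8:3  d9:3 — peak 8 ≤ 8.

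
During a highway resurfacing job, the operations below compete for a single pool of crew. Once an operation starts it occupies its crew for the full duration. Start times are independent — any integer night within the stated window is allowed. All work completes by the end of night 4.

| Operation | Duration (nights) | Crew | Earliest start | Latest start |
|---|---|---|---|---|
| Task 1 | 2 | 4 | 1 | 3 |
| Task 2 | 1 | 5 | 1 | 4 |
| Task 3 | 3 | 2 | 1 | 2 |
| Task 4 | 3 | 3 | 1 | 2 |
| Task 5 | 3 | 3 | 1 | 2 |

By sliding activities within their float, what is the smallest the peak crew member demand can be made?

Early-start (Task 1@1, Task 2@1, Task 3@1, Task 4@1, Task 5@1) gives peak 17: n1:17  n2:12  n3:8  n4:0.
Shift Task 4→2, Task 5→2.
Schedule Task 1@1, Task 2@1, Task 3@1, Task 4@2, Task 5@2: n1:11  n2:12  n3:8  n4:6 — peak 12.

12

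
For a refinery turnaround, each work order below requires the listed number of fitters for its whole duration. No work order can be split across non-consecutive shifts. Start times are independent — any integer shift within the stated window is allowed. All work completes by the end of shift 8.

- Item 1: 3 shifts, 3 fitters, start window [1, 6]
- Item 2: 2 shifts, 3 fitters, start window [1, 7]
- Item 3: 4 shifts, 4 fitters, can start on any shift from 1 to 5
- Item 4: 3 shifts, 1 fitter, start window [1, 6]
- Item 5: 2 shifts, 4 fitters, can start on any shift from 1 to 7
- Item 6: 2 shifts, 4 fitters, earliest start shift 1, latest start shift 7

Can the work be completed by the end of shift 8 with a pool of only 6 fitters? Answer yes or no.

no

Total fitter-shifts = 50; over 8 shifts the average is 50/8 > 6, so some shift must exceed 6.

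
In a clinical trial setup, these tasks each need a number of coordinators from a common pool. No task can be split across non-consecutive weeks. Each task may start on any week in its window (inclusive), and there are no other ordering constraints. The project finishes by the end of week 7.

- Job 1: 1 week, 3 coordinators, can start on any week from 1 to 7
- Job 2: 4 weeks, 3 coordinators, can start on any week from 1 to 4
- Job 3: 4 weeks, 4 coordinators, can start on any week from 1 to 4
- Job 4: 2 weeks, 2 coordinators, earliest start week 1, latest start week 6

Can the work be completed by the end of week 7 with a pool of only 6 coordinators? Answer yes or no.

The minimum achievable peak is 7; 6 < 7, so no feasible schedule stays within the cap.

no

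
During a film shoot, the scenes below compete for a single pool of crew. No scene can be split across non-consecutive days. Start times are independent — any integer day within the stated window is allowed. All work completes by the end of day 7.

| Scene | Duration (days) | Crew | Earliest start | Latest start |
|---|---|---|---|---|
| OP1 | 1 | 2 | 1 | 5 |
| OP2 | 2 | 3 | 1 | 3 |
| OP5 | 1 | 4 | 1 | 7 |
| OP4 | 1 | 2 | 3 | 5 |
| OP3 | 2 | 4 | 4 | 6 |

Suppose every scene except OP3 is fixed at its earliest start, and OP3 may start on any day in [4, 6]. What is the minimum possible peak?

OP3@4: d1:9  d2:3  d3:2  d4:4  d5:4  d6:0  d7:0 → peak 9
OP3@5: d1:9  d2:3  d3:2  d4:0  d5:4  d6:4  d7:0 → peak 9
OP3@6: d1:9  d2:3  d3:2  d4:0  d5:0  d6:4  d7:4 → peak 9
Best is OP3@4, peak 9.

9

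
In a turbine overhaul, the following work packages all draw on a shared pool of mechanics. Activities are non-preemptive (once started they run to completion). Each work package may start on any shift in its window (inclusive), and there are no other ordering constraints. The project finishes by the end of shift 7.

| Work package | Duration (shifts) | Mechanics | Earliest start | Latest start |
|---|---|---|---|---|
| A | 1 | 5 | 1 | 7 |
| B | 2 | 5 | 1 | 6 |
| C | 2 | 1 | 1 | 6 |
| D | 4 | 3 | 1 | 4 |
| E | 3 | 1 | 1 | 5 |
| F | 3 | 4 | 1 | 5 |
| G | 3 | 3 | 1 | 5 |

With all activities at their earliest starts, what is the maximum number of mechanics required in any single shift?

22

Early-start schedule: A@1, B@1, C@1, D@1, E@1, F@1, G@1.
Load per shift: shift 1: 22, shift 2: 17, shift 3: 11, shift 4: 3, shift 5: 0, shift 6: 0, shift 7: 0.
Peak is 22.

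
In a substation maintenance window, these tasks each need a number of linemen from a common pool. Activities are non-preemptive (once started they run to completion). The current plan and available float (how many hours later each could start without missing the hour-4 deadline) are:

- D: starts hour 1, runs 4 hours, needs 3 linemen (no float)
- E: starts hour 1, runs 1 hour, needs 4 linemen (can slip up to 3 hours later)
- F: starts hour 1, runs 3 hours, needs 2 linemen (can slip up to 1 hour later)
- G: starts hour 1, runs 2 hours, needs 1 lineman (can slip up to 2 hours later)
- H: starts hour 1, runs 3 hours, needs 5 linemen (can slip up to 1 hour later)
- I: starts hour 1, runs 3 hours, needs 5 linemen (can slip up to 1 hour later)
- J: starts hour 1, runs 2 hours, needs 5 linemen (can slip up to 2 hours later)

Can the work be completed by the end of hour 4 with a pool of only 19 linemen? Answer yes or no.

no

The minimum achievable peak is 20; 19 < 20, so no feasible schedule stays within the cap.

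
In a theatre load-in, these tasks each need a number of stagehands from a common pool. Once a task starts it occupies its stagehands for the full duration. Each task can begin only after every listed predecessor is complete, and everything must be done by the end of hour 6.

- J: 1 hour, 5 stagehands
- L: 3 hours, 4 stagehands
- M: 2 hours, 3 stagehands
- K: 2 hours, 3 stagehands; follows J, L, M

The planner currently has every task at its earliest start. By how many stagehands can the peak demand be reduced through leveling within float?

5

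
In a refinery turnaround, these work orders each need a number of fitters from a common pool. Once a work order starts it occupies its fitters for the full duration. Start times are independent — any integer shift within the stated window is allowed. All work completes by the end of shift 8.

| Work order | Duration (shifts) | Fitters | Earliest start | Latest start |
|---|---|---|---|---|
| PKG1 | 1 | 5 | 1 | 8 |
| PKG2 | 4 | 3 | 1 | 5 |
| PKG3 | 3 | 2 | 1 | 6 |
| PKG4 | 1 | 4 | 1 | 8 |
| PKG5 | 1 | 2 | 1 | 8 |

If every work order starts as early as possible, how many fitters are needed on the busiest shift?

Early-start schedule: PKG1@1, PKG2@1, PKG3@1, PKG4@1, PKG5@1.
Load per shift: shift 1: 16, shift 2: 5, shift 3: 5, shift 4: 3, shift 5: 0, shift 6: 0, shift 7: 0, shift 8: 0.
Peak is 16.

16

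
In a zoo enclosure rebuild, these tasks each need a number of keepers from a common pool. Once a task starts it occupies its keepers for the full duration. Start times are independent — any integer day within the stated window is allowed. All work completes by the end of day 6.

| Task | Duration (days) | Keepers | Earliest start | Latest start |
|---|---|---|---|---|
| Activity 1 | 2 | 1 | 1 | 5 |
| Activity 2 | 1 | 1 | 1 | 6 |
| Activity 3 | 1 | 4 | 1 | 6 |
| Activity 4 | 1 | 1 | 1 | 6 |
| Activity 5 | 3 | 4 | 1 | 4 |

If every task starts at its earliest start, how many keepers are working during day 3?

At early start, day 3 has: Activity 5.
Demand: 4 = 4.

4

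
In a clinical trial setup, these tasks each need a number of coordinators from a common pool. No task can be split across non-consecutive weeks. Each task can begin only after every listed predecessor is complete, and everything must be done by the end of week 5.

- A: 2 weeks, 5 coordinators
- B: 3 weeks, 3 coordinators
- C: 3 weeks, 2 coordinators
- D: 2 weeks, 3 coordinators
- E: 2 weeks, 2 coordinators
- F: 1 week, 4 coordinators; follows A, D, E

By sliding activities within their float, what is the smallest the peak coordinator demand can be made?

Early-start (A@1, B@1, C@1, D@1, E@1, F@3) gives peak 15: w1:15  w2:15  w3:9  w4:0  w5:0.
Shift B→3, D→3, F→5.
Schedule A@1, B@3, C@1, D@3, E@1, F@5: w1:9  w2:9  w3:8  w4:6  w5:7 — peak 9.

9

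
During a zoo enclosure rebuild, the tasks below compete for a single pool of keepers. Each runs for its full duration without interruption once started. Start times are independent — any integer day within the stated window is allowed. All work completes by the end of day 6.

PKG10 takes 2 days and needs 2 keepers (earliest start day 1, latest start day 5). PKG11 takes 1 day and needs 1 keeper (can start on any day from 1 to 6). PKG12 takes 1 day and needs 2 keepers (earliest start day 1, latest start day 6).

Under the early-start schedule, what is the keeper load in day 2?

At early start, day 2 has: PKG10.
Demand: 2 = 2.

2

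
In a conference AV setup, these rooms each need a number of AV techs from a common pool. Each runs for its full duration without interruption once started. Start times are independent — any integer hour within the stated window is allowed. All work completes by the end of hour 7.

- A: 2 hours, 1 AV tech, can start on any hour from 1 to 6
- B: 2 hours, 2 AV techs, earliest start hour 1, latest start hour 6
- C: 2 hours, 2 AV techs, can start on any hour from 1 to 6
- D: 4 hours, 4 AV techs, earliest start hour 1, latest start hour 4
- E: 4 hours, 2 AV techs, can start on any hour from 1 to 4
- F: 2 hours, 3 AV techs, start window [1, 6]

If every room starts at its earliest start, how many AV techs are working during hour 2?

At early start, hour 2 has: A, B, C, D, E, F.
Demand: 1 + 2 + 2 + 4 + 2 + 3 = 14.

14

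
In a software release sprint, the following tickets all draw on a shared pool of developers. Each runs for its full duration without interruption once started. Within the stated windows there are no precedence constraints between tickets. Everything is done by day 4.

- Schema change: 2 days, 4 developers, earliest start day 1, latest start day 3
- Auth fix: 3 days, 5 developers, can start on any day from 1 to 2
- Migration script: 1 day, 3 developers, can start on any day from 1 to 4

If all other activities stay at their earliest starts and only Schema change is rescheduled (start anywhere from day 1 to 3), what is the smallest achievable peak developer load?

Schema change@1: d1:12  d2:9  d3:5  d4:0 → peak 12
Schema change@2: d1:8  d2:9  d3:9  d4:0 → peak 9
Schema change@3: d1:8  d2:5  d3:9  d4:4 → peak 9
Best is Schema change@2, peak 9.

9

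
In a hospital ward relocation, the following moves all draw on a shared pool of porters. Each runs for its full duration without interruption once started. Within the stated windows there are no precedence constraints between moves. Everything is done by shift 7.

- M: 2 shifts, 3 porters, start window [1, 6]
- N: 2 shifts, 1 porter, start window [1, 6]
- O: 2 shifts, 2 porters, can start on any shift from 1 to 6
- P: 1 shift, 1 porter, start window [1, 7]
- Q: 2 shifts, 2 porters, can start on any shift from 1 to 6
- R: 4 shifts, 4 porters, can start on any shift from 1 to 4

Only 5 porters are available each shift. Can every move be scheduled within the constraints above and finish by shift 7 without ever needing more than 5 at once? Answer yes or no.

The minimum achievable peak is 6; 5 < 6, so no feasible schedule stays within the cap.

no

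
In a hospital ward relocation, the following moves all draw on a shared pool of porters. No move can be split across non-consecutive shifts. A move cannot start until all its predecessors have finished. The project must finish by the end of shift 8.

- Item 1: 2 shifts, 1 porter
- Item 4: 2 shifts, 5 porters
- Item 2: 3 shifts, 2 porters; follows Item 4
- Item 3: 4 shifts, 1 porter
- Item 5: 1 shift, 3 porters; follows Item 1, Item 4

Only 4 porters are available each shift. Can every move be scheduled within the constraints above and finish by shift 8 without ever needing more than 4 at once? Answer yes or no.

The minimum achievable peak is 5; 4 < 5, so no feasible schedule stays within the cap.

no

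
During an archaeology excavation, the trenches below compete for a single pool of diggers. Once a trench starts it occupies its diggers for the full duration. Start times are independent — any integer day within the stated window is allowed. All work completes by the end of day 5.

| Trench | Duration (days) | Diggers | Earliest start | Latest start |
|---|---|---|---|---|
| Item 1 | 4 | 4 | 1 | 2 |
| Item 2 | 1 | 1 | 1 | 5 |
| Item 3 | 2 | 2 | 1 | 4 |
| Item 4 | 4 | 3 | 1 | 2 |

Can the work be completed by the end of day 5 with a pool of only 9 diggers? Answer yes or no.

yes

Schedule Item 1@1, Item 2@1, Item 3@1, Item 4@2: d1:7  d2:9  d3:7  d4:7  d5:3 — peak 9 ≤ 9.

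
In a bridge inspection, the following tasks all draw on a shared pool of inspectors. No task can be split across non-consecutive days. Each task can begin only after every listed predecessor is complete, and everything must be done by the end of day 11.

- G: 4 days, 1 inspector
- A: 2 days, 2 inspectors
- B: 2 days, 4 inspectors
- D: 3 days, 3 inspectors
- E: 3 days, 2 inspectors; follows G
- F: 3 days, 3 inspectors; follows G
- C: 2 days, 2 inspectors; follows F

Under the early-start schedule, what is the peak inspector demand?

Early-start schedule: G@1, A@1, B@1, D@1, E@5, F@5, C@8.
Load per day: day 1: 10, day 2: 10, day 3: 4, day 4: 1, day 5: 5, day 6: 5, day 7: 5, day 8: 2, day 9: 2, day 10: 0, day 11: 0.
Peak is 10.

10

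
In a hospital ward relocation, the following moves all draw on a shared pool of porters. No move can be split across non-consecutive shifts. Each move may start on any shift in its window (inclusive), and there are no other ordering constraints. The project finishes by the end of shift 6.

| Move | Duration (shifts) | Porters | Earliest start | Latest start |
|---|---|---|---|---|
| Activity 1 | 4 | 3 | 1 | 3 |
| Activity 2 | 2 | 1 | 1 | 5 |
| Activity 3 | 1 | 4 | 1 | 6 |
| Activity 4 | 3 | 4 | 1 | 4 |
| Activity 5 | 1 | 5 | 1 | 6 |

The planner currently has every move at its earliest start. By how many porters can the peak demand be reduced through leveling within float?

Early-start peak: s1:17  s2:8  s3:7  s4:3  s5:0  s6:0 ⇒ 17.
Leveled (Activity 1@1, Activity 2@4, Activity 3@5, Activity 4@1, Activity 5@6): s1:7  s2:7  s3:7  s4:4  s5:5  s6:5 ⇒ 7.
Reduction 17 − 7 = 10.

10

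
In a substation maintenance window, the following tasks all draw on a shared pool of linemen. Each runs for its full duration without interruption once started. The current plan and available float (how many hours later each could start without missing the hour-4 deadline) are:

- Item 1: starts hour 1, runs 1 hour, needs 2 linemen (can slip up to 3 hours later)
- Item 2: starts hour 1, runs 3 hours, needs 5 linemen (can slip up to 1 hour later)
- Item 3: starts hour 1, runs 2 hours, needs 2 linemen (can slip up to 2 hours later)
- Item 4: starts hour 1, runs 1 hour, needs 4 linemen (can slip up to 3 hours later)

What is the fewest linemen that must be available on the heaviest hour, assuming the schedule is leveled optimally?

Early-start (Item 1@1, Item 2@1, Item 3@1, Item 4@1) gives peak 13: h1:13  h2:7  h3:5  h4:0.
Shift Item 3→2, Item 4→4.
Schedule Item 1@1, Item 2@1, Item 3@2, Item 4@4: h1:7  h2:7  h3:7  h4:4 — peak 7.
Total lineman-hours = 25 over 4 hours ⇒ peak ≥ ⌈25/4⌉ = 7, so 7 is optimal.

7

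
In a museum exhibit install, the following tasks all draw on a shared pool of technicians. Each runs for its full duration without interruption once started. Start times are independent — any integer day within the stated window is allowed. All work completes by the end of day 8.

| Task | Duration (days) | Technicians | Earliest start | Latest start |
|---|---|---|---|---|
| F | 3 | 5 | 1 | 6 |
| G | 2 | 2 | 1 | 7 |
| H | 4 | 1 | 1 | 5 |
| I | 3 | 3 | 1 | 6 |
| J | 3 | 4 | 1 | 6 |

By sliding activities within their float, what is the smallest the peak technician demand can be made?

7

Early-start (F@1, G@1, H@1, I@1, J@1) gives peak 15: d1:15  d2:15  d3:13  d4:1  d5:0  d6:0  d7:0  d8:0.
Shift G→4, I→4, J→6.
Schedule F@1, G@4, H@1, I@4, J@6: d1:6  d2:6  d3:6  d4:6  d5:5  d6:7  d7:4  d8:4 — peak 7.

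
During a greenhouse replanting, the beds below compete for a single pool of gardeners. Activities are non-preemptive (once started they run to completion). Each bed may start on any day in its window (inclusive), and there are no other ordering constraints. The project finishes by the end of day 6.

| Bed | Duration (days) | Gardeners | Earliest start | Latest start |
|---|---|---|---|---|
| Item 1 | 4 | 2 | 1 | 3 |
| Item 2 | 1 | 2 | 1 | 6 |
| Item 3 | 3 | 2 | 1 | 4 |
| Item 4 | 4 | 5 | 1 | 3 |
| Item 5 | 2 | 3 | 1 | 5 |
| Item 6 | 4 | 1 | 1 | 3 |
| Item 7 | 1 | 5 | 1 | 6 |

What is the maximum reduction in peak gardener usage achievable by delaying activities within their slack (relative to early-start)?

10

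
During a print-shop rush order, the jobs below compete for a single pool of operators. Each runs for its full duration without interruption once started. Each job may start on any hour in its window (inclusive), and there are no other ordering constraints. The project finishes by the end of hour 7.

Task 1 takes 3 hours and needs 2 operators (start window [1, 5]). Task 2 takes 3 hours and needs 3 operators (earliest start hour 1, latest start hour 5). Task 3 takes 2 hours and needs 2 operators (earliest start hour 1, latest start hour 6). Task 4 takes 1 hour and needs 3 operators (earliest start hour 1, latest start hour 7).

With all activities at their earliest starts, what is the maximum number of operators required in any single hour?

10

Early-start schedule: Task 1@1, Task 2@1, Task 3@1, Task 4@1.
Load per hour: hour 1: 10, hour 2: 7, hour 3: 5, hour 4: 0, hour 5: 0, hour 6: 0, hour 7: 0.
Peak is 10.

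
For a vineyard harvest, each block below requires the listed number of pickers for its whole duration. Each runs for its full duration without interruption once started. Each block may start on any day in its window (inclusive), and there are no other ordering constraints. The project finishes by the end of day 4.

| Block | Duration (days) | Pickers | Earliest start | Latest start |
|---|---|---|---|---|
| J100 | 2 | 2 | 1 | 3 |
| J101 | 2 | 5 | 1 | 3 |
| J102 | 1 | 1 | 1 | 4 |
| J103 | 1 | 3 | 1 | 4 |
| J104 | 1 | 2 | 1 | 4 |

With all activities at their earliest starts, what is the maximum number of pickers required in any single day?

13

Early-start schedule: J100@1, J101@1, J102@1, J103@1, J104@1.
Load per day: day 1: 13, day 2: 7, day 3: 0, day 4: 0.
Peak is 13.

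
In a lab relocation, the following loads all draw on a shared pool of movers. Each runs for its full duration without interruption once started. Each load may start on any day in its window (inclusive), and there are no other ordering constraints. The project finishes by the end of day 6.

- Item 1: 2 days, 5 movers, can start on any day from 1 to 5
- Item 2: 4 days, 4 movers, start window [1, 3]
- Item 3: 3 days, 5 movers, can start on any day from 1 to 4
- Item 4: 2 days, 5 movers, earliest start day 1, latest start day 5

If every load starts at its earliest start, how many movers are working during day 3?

9

At early start, day 3 has: Item 2, Item 3.
Demand: 4 + 5 = 9.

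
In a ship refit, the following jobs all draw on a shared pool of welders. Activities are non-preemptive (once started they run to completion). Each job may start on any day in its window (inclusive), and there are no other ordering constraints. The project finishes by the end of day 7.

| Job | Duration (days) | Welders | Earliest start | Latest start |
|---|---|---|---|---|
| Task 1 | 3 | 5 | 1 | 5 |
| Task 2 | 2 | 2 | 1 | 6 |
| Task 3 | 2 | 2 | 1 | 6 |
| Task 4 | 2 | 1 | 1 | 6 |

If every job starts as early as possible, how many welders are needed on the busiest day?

10

Early-start schedule: Task 1@1, Task 2@1, Task 3@1, Task 4@1.
Load per day: day 1: 10, day 2: 10, day 3: 5, day 4: 0, day 5: 0, day 6: 0, day 7: 0.
Peak is 10.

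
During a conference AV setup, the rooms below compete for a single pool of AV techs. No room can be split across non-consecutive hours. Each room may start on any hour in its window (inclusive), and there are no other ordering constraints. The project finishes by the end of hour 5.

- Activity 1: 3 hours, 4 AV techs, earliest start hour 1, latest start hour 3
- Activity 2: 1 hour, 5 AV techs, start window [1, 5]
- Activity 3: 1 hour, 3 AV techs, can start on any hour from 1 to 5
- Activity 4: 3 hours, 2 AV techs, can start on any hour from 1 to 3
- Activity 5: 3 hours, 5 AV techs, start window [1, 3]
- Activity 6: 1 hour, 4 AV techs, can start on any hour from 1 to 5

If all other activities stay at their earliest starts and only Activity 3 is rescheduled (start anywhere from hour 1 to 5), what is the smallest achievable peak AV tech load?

Activity 3@1: h1:23  h2:11  h3:11  h4:0  h5:0 → peak 23
Activity 3@2: h1:20  h2:14  h3:11  h4:0  h5:0 → peak 20
Activity 3@3: h1:20  h2:11  h3:14  h4:0  h5:0 → peak 20
Activity 3@4: h1:20  h2:11  h3:11  h4:3  h5:0 → peak 20
Activity 3@5: h1:20  h2:11  h3:11  h4:0  h5:3 → peak 20
Best is Activity 3@2, peak 20.

20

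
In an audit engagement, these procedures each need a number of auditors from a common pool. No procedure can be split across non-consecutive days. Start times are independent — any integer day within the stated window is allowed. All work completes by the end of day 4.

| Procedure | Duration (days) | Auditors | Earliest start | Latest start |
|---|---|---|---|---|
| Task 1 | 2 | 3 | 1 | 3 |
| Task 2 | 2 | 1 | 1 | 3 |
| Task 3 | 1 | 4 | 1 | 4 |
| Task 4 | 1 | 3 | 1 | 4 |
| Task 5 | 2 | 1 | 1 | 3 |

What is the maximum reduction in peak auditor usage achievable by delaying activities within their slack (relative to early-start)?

7

Early-start peak: d1:12  d2:5  d3:0  d4:0 ⇒ 12.
Leveled (Task 1@1, Task 2@1, Task 3@3, Task 4@4, Task 5@1): d1:5  d2:5  d3:4  d4:3 ⇒ 5.
Reduction 12 − 5 = 7.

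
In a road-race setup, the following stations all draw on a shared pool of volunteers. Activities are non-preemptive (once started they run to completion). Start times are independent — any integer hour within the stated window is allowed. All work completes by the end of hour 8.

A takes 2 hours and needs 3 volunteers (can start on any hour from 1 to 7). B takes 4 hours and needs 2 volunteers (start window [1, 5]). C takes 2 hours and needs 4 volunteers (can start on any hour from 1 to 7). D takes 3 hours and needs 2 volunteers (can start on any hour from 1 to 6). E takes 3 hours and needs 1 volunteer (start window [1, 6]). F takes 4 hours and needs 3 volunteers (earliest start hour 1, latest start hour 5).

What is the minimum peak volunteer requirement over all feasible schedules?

Early-start (A@1, B@1, C@1, D@1, E@1, F@1) gives peak 15: h1:15  h2:15  h3:8  h4:5  h5:0  h6:0  h7:0  h8:0.
Shift C→3, D→5, E→5, F→5.
Schedule A@1, B@1, C@3, D@5, E@5, F@5: h1:5  h2:5  h3:6  h4:6  h5:6  h6:6  h7:6  h8:3 — peak 6.
Total volunteer-hours = 43 over 8 hours ⇒ peak ≥ ⌈43/8⌉ = 6, so 6 is optimal.

6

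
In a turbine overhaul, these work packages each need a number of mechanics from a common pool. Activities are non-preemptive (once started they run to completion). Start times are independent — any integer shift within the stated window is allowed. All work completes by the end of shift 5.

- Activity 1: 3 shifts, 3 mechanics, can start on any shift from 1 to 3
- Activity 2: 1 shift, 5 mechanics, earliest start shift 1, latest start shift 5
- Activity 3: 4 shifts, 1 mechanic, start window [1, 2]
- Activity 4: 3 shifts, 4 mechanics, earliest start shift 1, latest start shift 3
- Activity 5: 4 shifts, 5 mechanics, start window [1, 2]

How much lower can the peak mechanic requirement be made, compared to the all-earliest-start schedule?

Early-start peak: s1:18  s2:13  s3:13  s4:6  s5:0 ⇒ 18.
Leveled (Activity 1@1, Activity 2@1, Activity 3@1, Activity 4@1, Activity 5@2): s1:13  s2:13  s3:13  s4:6  s5:5 ⇒ 13.
Reduction 18 − 13 = 5.

5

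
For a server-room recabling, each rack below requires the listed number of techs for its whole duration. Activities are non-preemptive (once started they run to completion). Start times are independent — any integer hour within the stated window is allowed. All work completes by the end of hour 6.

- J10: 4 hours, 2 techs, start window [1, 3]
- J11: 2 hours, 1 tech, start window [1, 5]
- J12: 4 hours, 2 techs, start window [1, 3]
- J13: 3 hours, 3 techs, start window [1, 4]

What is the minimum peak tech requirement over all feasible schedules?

Early-start (J10@1, J11@1, J12@1, J13@1) gives peak 8: h1:8  h2:8  h3:7  h4:4  h5:0  h6:0.
Shift J13→3.
Schedule J10@1, J11@1, J12@1, J13@3: h1:5  h2:5  h3:7  h4:7  h5:3  h6:0 — peak 7.

7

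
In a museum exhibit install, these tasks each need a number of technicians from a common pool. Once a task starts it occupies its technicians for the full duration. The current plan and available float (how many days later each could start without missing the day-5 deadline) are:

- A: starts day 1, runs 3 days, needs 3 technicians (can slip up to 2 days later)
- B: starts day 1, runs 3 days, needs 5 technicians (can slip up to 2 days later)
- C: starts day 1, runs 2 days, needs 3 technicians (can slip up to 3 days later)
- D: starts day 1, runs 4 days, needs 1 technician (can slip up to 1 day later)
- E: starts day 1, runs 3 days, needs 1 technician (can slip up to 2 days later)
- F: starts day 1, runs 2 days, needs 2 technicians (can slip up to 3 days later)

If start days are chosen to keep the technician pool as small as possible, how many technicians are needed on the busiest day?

10

Early-start (A@1, B@1, C@1, D@1, E@1, F@1) gives peak 15: d1:15  d2:15  d3:10  d4:1  d5:0.
Shift C→4, F→4.
Schedule A@1, B@1, C@4, D@1, E@1, F@4: d1:10  d2:10  d3:10  d4:6  d5:5 — peak 10.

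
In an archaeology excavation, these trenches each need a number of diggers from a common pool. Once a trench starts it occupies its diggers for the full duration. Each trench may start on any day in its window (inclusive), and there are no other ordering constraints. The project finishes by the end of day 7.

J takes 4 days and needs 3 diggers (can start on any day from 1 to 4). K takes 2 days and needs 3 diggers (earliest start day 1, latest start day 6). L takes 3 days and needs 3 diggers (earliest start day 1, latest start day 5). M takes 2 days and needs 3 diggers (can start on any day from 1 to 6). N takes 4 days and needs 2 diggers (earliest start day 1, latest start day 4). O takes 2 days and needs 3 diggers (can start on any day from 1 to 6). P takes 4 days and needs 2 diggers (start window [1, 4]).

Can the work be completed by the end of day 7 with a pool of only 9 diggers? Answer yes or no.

The minimum achievable peak is 10; 9 < 10, so no feasible schedule stays within the cap.

no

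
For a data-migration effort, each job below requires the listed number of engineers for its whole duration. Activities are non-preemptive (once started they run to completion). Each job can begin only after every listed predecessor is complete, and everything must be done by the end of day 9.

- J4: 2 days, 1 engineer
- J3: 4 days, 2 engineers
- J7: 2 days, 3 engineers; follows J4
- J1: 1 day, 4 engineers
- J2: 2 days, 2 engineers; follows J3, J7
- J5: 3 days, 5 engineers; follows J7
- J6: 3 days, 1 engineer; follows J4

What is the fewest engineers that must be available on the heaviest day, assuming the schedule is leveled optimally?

Early-start (J4@1, J3@1, J7@3, J1@1, J2@5, J5@5, J6@3) gives peak 8: d1:7  d2:3  d3:6  d4:6  d5:8  d6:7  d7:5  d8:0  d9:0.
Shift J1→5, J5→7, J6→6.
Schedule J4@1, J3@1, J7@3, J1@5, J2@5, J5@7, J6@6: d1:3  d2:3  d3:5  d4:5  d5:6  d6:3  d7:6  d8:6  d9:5 — peak 6.

6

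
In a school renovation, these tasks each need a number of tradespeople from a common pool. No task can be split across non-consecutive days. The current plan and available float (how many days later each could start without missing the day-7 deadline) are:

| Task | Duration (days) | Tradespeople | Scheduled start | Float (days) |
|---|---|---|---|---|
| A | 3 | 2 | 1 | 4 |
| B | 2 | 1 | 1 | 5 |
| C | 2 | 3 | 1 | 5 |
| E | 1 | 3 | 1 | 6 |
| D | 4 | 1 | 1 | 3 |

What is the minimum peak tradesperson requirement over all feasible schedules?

4

Early-start (A@1, B@1, C@1, E@1, D@1) gives peak 10: d1:10  d2:7  d3:3  d4:1  d5:0  d6:0  d7:0.
Shift C→4, E→6.
Schedule A@1, B@1, C@4, E@6, D@1: d1:4  d2:4  d3:3  d4:4  d5:3  d6:3  d7:0 — peak 4.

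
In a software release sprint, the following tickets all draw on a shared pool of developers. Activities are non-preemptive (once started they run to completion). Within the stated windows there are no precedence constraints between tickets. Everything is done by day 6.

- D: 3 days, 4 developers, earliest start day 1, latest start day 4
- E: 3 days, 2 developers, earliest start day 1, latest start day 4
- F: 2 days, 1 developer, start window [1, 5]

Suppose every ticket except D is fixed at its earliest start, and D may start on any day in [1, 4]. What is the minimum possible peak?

4

D@1: d1:7  d2:7  d3:6  d4:0  d5:0  d6:0 → peak 7
D@2: d1:3  d2:7  d3:6  d4:4  d5:0  d6:0 → peak 7
D@3: d1:3  d2:3  d3:6  d4:4  d5:4  d6:0 → peak 6
D@4: d1:3  d2:3  d3:2  d4:4  d5:4  d6:4 → peak 4
Best is D@4, peak 4.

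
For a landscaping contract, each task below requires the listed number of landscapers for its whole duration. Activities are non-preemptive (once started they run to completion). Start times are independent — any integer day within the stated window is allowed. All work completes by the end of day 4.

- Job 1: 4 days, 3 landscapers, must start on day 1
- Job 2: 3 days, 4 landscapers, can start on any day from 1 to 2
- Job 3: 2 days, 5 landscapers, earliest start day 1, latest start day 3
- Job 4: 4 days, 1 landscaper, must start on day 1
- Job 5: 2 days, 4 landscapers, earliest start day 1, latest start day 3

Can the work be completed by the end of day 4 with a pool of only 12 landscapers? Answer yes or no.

The minimum achievable peak is 13; 12 < 13, so no feasible schedule stays within the cap.

no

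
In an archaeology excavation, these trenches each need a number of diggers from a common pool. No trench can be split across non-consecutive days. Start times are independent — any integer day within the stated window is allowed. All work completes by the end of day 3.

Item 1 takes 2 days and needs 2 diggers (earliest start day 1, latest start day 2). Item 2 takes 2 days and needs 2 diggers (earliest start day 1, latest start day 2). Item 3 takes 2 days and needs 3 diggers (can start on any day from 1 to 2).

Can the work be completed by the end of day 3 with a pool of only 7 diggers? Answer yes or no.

yes

Schedule Item 1@1, Item 2@1, Item 3@1: d1:7  d2:7  d3:0 — peak 7 ≤ 7.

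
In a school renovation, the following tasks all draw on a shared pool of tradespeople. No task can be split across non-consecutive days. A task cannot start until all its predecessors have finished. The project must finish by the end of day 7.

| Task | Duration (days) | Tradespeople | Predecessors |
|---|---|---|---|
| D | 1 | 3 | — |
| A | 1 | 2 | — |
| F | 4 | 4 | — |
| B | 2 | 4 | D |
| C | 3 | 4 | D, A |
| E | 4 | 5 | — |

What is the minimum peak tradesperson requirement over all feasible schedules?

9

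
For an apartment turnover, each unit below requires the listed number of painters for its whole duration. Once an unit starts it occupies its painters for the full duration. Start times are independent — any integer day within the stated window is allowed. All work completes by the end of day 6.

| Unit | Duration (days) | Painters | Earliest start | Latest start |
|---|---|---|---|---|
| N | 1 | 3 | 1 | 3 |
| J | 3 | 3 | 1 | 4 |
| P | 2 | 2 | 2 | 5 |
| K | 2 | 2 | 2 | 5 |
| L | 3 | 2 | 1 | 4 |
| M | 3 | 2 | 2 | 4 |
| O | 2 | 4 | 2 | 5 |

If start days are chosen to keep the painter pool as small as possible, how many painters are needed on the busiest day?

Early-start (N@1, J@1, P@2, K@2, L@1, M@2, O@2) gives peak 15: d1:8  d2:15  d3:15  d4:2  d5:0  d6:0.
Shift L→4, M→4, O→4.
Schedule N@1, J@1, P@2, K@2, L@4, M@4, O@4: d1:6  d2:7  d3:7  d4:8  d5:8  d6:4 — peak 8.

8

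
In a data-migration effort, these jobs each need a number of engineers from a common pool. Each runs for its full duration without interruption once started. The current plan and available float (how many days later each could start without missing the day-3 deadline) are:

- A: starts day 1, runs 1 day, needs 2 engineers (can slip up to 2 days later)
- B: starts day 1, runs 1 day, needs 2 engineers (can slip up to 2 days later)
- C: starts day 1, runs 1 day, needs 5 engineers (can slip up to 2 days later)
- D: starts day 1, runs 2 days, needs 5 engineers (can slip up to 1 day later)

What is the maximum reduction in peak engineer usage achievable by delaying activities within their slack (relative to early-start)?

Early-start peak: d1:14  d2:5  d3:0 ⇒ 14.
Leveled (A@1, B@2, C@1, D@2): d1:7  d2:7  d3:5 ⇒ 7.
Reduction 14 − 7 = 7.

7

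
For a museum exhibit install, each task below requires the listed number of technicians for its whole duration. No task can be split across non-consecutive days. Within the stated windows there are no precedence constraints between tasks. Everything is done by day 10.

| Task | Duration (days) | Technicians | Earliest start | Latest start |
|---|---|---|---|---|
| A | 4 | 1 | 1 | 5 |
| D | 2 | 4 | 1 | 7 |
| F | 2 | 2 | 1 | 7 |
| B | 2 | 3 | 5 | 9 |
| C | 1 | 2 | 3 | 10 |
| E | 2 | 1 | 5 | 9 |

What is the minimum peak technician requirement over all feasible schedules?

Early-start (A@1, D@1, F@1, B@5, C@3, E@5) gives peak 7: d1:7  d2:7  d3:3  d4:1  d5:4  d6:4  d7:0  d8:0  d9:0  d10:0.
Shift D→5, B→7, E→7.
Schedule A@1, D@5, F@1, B@7, C@3, E@7: d1:3  d2:3  d3:3  d4:1  d5:4  d6:4  d7:4  d8:4  d9:0  d10:0 — peak 4.

4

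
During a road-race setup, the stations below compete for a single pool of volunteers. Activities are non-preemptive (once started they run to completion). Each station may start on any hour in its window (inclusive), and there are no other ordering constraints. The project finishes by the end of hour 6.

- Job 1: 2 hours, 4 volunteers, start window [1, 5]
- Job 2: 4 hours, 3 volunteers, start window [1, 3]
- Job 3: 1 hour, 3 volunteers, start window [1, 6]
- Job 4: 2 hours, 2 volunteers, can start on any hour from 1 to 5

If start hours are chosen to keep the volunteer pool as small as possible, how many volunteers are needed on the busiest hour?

6

Early-start (Job 1@1, Job 2@1, Job 3@1, Job 4@1) gives peak 12: h1:12  h2:9  h3:3  h4:3  h5:0  h6:0.
Shift Job 2→3, Job 3→3.
Schedule Job 1@1, Job 2@3, Job 3@3, Job 4@1: h1:6  h2:6  h3:6  h4:3  h5:3  h6:3 — peak 6.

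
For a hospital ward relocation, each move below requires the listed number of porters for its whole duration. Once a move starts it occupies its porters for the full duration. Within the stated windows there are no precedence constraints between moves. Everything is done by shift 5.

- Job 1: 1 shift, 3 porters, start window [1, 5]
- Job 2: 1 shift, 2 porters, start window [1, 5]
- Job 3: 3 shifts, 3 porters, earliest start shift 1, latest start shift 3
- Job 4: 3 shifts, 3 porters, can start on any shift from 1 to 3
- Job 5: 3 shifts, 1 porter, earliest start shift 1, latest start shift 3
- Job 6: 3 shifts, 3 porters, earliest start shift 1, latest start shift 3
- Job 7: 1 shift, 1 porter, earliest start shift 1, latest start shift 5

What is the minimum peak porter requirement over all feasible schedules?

Early-start (Job 1@1, Job 2@1, Job 3@1, Job 4@1, Job 5@1, Job 6@1, Job 7@1) gives peak 16: s1:16  s2:10  s3:10  s4:0  s5:0.
Shift Job 4→2, Job 6→2.
Schedule Job 1@1, Job 2@1, Job 3@1, Job 4@2, Job 5@1, Job 6@2, Job 7@1: s1:10  s2:10  s3:10  s4:6  s5:0 — peak 10.

10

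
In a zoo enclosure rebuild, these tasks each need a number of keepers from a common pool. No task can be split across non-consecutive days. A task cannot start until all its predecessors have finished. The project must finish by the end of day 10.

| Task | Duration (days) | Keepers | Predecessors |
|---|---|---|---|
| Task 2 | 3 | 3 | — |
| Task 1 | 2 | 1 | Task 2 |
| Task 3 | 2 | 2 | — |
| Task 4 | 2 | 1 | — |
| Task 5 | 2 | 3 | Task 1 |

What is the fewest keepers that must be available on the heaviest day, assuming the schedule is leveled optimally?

3

Early-start (Task 2@1, Task 1@4, Task 3@1, Task 4@1, Task 5@6) gives peak 6: d1:6  d2:6  d3:3  d4:1  d5:1  d6:3  d7:3  d8:0  d9:0  d10:0.
Shift Task 3→4, Task 4→6, Task 5→8.
Schedule Task 2@1, Task 1@4, Task 3@4, Task 4@6, Task 5@8: d1:3  d2:3  d3:3  d4:3  d5:3  d6:1  d7:1  d8:3  d9:3  d10:0 — peak 3.
Total keeper-days = 23 over 10 days ⇒ peak ≥ ⌈23/10⌉ = 3, so 3 is optimal.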